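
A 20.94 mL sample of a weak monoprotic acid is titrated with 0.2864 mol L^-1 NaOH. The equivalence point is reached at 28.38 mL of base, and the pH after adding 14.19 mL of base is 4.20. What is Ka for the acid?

14.19 mL is half of the equivalence volume, so this is the half-equivalence point where [HA] = [A^-].
At half-equivalence pH = pKa, so pKa = 4.20.
Ka = 10^(-4.20) = 6.3 x 10^-5.

6.3 x 10^-5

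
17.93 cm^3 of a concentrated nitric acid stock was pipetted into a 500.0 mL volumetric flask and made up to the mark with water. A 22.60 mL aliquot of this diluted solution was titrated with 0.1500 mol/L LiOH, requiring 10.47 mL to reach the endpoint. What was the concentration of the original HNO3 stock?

n(LiOH) = 0.1500 x 0.01047 = 0.001571 mol.
n(HNO3) in the aliquot = 0.001571 mol.
[diluted HNO3] = 0.001571 / 0.02260 = 0.06949 M.
Dilution factor = 500.0/17.93 = 27.89, so [stock] = 0.06949 x 27.89 = 1.94 M.

1.94 M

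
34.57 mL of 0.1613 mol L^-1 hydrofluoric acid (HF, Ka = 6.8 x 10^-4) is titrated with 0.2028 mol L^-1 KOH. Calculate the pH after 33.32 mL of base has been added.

12.24

n(acid) = 0.1613 x 0.03457 = 0.005576 mol; n(KOH) added = 0.2028 x 0.03332 = 0.006757 mol.
Base is in excess by 0.006757 - 0.005576 = 0.001181 mol in a total volume of 0.06789 L.
[OH^-] = 0.001181/0.06789 = 0.01740 M, so pOH = 1.76 and pH = 14.00 - 1.76 = 12.24.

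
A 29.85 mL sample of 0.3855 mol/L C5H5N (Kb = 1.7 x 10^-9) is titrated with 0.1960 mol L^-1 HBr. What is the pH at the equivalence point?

3.06

n(C5H5N) = 0.3855 x 0.02985 = 0.01151 mol; V(HBr) at equivalence = 0.01151/0.1960 = 0.05871 L.
At equivalence the base is fully converted to C5H5NH+; total volume = 0.08856 L, so [C5H5NH+] = 0.01151/0.08856 = 0.1299 M.
Ka(C5H5NH+) = Kw/Kb = 1.0e-14 / 1.7 x 10^-9 = 5.88e-6.
[H^+] = sqrt(Ka x [C5H5NH+]) = sqrt(5.88e-6 x 0.1299) = 0.000874 M.
pH = -log(0.000874) = 3.06.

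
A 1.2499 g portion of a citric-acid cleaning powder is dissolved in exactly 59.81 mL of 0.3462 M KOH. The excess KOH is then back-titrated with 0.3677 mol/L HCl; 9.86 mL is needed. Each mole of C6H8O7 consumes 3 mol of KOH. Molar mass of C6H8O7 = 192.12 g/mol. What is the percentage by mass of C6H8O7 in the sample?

87.5%

Total n(KOH) added = 0.3462 x 0.05981 = 0.02071 mol.
n(HCl) used = 0.3677 x 0.009860 = 0.003626 mol, which equals the excess n(KOH).
So n(KOH) consumed by the sample = 0.02071 - 0.003626 = 0.01708 mol.
n(C6H8O7) = 0.01708 / 3 = 0.005694 mol.
mass C6H8O7 = 0.005694 x 192.12 = 1.094 g, so %C6H8O7 = 1.094/1.2499 x 100 = 87.5%.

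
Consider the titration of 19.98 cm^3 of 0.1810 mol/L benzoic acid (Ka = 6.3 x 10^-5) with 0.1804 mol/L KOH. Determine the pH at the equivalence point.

n(C6H5COOH) = 0.1810 x 0.01998 = 0.003616 mol; V(KOH) at equivalence = 0.003616/0.1804 = 0.02005 L.
At equivalence all the acid is converted to C6H5COO-; total volume = 0.01998 + 0.02005 = 0.04003 L, so [C6H5COO-] = 0.003616/0.04003 = 0.09035 M.
Kb = Kw/Ka = 1.0e-14 / 6.3 x 10^-5 = 1.59e-10.
[OH^-] = sqrt(Kb x [C6H5COO-]) = sqrt(1.59e-10 x 0.09035) = 3.79e-6 M.
pOH = 5.42, so pH = 14.00 - 5.42 = 8.58.

8.58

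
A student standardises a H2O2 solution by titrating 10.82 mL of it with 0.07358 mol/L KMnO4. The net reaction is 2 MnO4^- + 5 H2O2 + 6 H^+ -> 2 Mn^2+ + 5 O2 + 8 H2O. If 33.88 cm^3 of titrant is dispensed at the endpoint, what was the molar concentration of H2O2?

n(KMnO4) = 0.07358 x 0.03388 = 0.002493 mol.
From the balanced equation, 2 mol KMnO4 reacts with 5 mol H2O2, so n(H2O2) = 0.002493 x 5/2 = 0.006232 mol.
[H2O2] = 0.006232 / 0.01082 L = 0.576 M.

0.576 M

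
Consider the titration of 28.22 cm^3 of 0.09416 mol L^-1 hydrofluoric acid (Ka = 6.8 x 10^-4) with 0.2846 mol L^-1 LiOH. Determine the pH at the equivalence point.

n(HF) = 0.09416 x 0.02822 = 0.002657 mol; V(LiOH) at equivalence = 0.002657/0.2846 = 0.009337 L.
At equivalence all the acid is converted to F-; total volume = 0.02822 + 0.009337 = 0.03756 L, so [F-] = 0.002657/0.03756 = 0.07075 M.
Kb = Kw/Ka = 1.0e-14 / 6.8 x 10^-4 = 1.47e-11.
[OH^-] = sqrt(Kb x [F-]) = sqrt(1.47e-11 x 0.07075) = 1.02e-6 M.
pOH = 5.99, so pH = 14.00 - 5.99 = 8.01.

8.01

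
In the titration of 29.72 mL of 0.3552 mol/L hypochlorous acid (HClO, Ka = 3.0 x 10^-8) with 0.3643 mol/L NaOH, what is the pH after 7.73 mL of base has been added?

Initial n(HClO) = 0.3552 x 0.02972 = 0.01056 mol.
n(NaOH) added = 0.3643 x 0.007730 = 0.002816 mol, converting that many moles of HClO to ClO-.
Remaining n(HClO) = 0.007741 mol; n(ClO-) = 0.002816 mol.
By Henderson-Hasselbalch, pH = pKa + log([A^-]/[HA]) = 7.52 + log(0.002816/0.007741) = 7.52 + (-0.44) = 7.08.

7.08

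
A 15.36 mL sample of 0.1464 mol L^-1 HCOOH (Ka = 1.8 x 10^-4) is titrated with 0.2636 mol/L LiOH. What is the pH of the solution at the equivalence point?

n(HCOOH) = 0.1464 x 0.01536 = 0.002249 mol; V(LiOH) at equivalence = 0.002249/0.2636 = 0.008531 L.
At equivalence all the acid is converted to HCOO-; total volume = 0.01536 + 0.008531 = 0.02389 L, so [HCOO-] = 0.002249/0.02389 = 0.09412 M.
Kb = Kw/Ka = 1.0e-14 / 1.8 x 10^-4 = 5.56e-11.
[OH^-] = sqrt(Kb x [HCOO-]) = sqrt(5.56e-11 x 0.09412) = 2.29e-6 M.
pOH = 5.64, so pH = 14.00 - 5.64 = 8.36.

8.36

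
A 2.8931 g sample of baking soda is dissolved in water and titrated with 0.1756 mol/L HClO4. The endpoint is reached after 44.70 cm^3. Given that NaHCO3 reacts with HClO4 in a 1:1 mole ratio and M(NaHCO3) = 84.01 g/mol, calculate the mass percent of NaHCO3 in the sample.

n(HClO4) = 0.1756 x 0.04470 = 0.007849 mol.
n(NaHCO3) = 0.007849 / 1 = 0.007849 mol.
mass of NaHCO3 = 0.007849 x 84.01 = 0.6594 g.
% purity = 0.6594 / 2.8931 x 100 = 22.8%.

22.8%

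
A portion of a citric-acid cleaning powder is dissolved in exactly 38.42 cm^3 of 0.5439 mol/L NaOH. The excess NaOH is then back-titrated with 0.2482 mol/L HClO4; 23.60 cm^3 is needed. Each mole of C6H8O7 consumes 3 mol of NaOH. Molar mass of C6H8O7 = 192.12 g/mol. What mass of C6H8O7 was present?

0.963 g

Total n(NaOH) added = 0.5439 x 0.03842 = 0.02090 mol.
n(HClO4) used = 0.2482 x 0.02360 = 0.005858 mol, which equals the excess n(NaOH).
So n(NaOH) consumed by the sample = 0.02090 - 0.005858 = 0.01504 mol.
n(C6H8O7) = 0.01504 / 3 = 0.005013 mol.
mass = 0.005013 mol x 192.12 g/mol = 0.963 g.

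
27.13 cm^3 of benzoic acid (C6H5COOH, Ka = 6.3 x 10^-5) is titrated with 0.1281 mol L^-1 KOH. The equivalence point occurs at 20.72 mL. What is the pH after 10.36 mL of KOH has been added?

10.36 mL is exactly half the equivalence volume (20.72/2), i.e. the half-equivalence point.
There, n(HA) = n(A^-), so pH = pKa = -log(6.3 x 10^-5) = 4.20.

4.20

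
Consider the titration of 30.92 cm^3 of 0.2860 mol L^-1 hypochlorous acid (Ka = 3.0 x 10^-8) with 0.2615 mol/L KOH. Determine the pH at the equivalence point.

10.33

n(HClO) = 0.2860 x 0.03092 = 0.008843 mol; V(KOH) at equivalence = 0.008843/0.2615 = 0.03382 L.
At equivalence all the acid is converted to ClO-; total volume = 0.03092 + 0.03382 = 0.06474 L, so [ClO-] = 0.008843/0.06474 = 0.1366 M.
Kb = Kw/Ka = 1.0e-14 / 3.0 x 10^-8 = 3.33e-7.
[OH^-] = sqrt(Kb x [ClO-]) = sqrt(3.33e-7 x 0.1366) = 0.000213 M.
pOH = 3.67, so pH = 14.00 - 3.67 = 10.33.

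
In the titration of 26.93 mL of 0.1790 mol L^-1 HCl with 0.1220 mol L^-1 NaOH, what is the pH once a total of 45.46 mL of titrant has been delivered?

n(acid) = 0.1790 x 0.02693 = 0.004820 mol; n(NaOH) added = 0.1220 x 0.04546 = 0.005546 mol.
Base is in excess by 0.005546 - 0.004820 = 0.0007257 mol in a total volume of 0.07239 L.
[OH^-] = 0.0007257/0.07239 = 0.01002 M, so pOH = 2.00 and pH = 14.00 - 2.00 = 12.00.

12.00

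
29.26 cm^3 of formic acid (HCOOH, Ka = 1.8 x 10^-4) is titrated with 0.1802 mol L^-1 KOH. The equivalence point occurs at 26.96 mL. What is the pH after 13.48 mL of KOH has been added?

3.74

13.48 mL is exactly half the equivalence volume (26.96/2), i.e. the half-equivalence point.
There, n(HA) = n(A^-), so pH = pKa = -log(1.8 x 10^-4) = 3.74.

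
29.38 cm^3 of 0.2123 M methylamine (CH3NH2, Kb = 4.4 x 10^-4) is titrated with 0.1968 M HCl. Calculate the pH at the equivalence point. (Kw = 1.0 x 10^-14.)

n(CH3NH2) = 0.2123 x 0.02938 = 0.006237 mol; V(HCl) at equivalence = 0.006237/0.1968 = 0.03169 L.
At equivalence the base is fully converted to CH3NH3+; total volume = 0.06107 L, so [CH3NH3+] = 0.006237/0.06107 = 0.1021 M.
Ka(CH3NH3+) = Kw/Kb = 1.0e-14 / 4.4 x 10^-4 = 2.27e-11.
[H^+] = sqrt(Ka x [CH3NH3+]) = sqrt(2.27e-11 x 0.1021) = 1.52e-6 M.
pH = -log(1.52e-6) = 5.82.

5.82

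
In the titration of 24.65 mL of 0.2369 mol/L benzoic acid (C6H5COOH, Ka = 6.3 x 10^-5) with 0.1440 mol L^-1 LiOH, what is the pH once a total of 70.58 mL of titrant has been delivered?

n(acid) = 0.2369 x 0.02465 = 0.005840 mol; n(LiOH) added = 0.1440 x 0.07058 = 0.01016 mol.
Base is in excess by 0.01016 - 0.005840 = 0.004324 mol in a total volume of 0.09523 L.
[OH^-] = 0.004324/0.09523 = 0.04541 M, so pOH = 1.34 and pH = 14.00 - 1.34 = 12.66.

12.66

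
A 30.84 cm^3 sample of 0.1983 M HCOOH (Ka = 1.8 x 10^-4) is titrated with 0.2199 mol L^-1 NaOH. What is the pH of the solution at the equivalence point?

n(HCOOH) = 0.1983 x 0.03084 = 0.006116 mol; V(NaOH) at equivalence = 0.006116/0.2199 = 0.02781 L.
At equivalence all the acid is converted to HCOO-; total volume = 0.03084 + 0.02781 = 0.05865 L, so [HCOO-] = 0.006116/0.05865 = 0.1043 M.
Kb = Kw/Ka = 1.0e-14 / 1.8 x 10^-4 = 5.56e-11.
[OH^-] = sqrt(Kb x [HCOO-]) = sqrt(5.56e-11 x 0.1043) = 2.41e-6 M.
pOH = 5.62, so pH = 14.00 - 5.62 = 8.38.

8.38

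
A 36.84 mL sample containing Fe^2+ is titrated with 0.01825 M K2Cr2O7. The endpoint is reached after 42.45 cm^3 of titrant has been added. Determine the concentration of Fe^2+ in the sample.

0.126 M

n(K2Cr2O7) = 0.01825 x 0.04245 = 0.0007747 mol.
From the balanced equation, 1 mol K2Cr2O7 reacts with 6 mol Fe^2+, so n(Fe^2+) = 0.0007747 x 6/1 = 0.004648 mol.
[Fe^2+] = 0.004648 / 0.03684 L = 0.126 M.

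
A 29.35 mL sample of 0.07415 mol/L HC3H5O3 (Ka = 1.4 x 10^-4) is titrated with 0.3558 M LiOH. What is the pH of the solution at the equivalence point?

n(HC3H5O3) = 0.07415 x 0.02935 = 0.002176 mol; V(LiOH) at equivalence = 0.002176/0.3558 = 0.006117 L.
At equivalence all the acid is converted to C3H5O3-; total volume = 0.02935 + 0.006117 = 0.03547 L, so [C3H5O3-] = 0.002176/0.03547 = 0.06136 M.
Kb = Kw/Ka = 1.0e-14 / 1.4 x 10^-4 = 7.14e-11.
[OH^-] = sqrt(Kb x [C3H5O3-]) = sqrt(7.14e-11 x 0.06136) = 2.09e-6 M.
pOH = 5.68, so pH = 14.00 - 5.68 = 8.32.

8.32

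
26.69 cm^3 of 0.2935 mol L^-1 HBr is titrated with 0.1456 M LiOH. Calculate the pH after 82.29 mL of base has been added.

n(acid) = 0.2935 x 0.02669 = 0.007834 mol; n(LiOH) added = 0.1456 x 0.08229 = 0.01198 mol.
Base is in excess by 0.01198 - 0.007834 = 0.004148 mol in a total volume of 0.1090 L.
[OH^-] = 0.004148/0.1090 = 0.03806 M, so pOH = 1.42 and pH = 14.00 - 1.42 = 12.58.

12.58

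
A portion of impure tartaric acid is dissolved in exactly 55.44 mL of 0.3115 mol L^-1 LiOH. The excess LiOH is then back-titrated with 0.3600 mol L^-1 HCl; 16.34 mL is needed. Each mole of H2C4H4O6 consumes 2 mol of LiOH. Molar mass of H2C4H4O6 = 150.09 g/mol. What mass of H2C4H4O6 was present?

Total n(LiOH) added = 0.3115 x 0.05544 = 0.01727 mol.
n(HCl) used = 0.3600 x 0.01634 = 0.005882 mol, which equals the excess n(LiOH).
So n(LiOH) consumed by the sample = 0.01727 - 0.005882 = 0.01139 mol.
n(H2C4H4O6) = 0.01139 / 2 = 0.005694 mol.
mass = 0.005694 mol x 150.09 g/mol = 0.855 g.

0.855 g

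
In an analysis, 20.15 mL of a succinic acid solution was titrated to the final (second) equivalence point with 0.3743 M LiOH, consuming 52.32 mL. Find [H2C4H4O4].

n(LiOH) = 0.3743 x 0.05232 = 0.01958 mol.
At the final (second) equivalence point, 2 mol OH^- react per mol H2C4H4O4, so n(H2C4H4O4) = 0.01958 / 2 = 0.009792 mol.
[H2C4H4O4] = 0.009792 / 0.02015 L = 0.486 M.

0.486 M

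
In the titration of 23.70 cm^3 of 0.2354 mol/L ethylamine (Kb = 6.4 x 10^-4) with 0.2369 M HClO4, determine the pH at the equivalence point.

n(C2H5NH2) = 0.2354 x 0.02370 = 0.005579 mol; V(HClO4) at equivalence = 0.005579/0.2369 = 0.02355 L.
At equivalence the base is fully converted to C2H5NH3+; total volume = 0.04725 L, so [C2H5NH3+] = 0.005579/0.04725 = 0.1181 M.
Ka(C2H5NH3+) = Kw/Kb = 1.0e-14 / 6.4 x 10^-4 = 1.56e-11.
[H^+] = sqrt(Ka x [C2H5NH3+]) = sqrt(1.56e-11 x 0.1181) = 1.36e-6 M.
pH = -log(1.36e-6) = 5.87.

5.87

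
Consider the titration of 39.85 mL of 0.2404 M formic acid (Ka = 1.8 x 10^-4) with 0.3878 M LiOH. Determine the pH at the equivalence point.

n(HCOOH) = 0.2404 x 0.03985 = 0.009580 mol; V(LiOH) at equivalence = 0.009580/0.3878 = 0.02470 L.
At equivalence all the acid is converted to HCOO-; total volume = 0.03985 + 0.02470 = 0.06455 L, so [HCOO-] = 0.009580/0.06455 = 0.1484 M.
Kb = Kw/Ka = 1.0e-14 / 1.8 x 10^-4 = 5.56e-11.
[OH^-] = sqrt(Kb x [HCOO-]) = sqrt(5.56e-11 x 0.1484) = 2.87e-6 M.
pOH = 5.54, so pH = 14.00 - 5.54 = 8.46.

8.46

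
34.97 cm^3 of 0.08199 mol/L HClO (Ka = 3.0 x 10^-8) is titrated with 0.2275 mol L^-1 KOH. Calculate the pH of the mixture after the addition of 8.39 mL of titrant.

Initial n(HClO) = 0.08199 x 0.03497 = 0.002867 mol.
n(KOH) added = 0.2275 x 0.008390 = 0.001909 mol, converting that many moles of HClO to ClO-.
Remaining n(HClO) = 0.0009585 mol; n(ClO-) = 0.001909 mol.
By Henderson-Hasselbalch, pH = pKa + log([A^-]/[HA]) = 7.52 + log(0.001909/0.0009585) = 7.52 + (+0.30) = 7.82.

7.82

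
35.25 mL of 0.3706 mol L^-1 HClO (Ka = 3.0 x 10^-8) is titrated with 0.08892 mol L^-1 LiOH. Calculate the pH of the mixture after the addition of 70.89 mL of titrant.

7.49

Initial n(HClO) = 0.3706 x 0.03525 = 0.01306 mol.
n(LiOH) added = 0.08892 x 0.07089 = 0.006304 mol, converting that many moles of HClO to ClO-.
Remaining n(HClO) = 0.006760 mol; n(ClO-) = 0.006304 mol.
By Henderson-Hasselbalch, pH = pKa + log([A^-]/[HA]) = 7.52 + log(0.006304/0.006760) = 7.52 + (-0.03) = 7.49.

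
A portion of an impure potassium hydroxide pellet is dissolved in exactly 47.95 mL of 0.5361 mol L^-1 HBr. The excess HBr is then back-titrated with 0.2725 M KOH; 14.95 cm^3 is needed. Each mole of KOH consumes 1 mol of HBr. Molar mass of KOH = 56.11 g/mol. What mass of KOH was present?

Total n(HBr) added = 0.5361 x 0.04795 = 0.02571 mol.
n(KOH) used = 0.2725 x 0.01495 = 0.004074 mol, which equals the excess n(HBr).
So n(HBr) consumed by the sample = 0.02571 - 0.004074 = 0.02163 mol.
n(KOH) = 0.02163 / 1 = 0.02163 mol.
mass = 0.02163 mol x 56.11 g/mol = 1.21 g.

1.21 g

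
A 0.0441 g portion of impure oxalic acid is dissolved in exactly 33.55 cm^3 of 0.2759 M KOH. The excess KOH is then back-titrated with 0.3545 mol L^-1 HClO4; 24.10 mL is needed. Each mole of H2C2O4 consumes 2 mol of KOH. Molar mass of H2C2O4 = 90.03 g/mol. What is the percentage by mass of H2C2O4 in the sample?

72.8%

Total n(KOH) added = 0.2759 x 0.03355 = 0.009256 mol.
n(HClO4) used = 0.3545 x 0.02410 = 0.008543 mol, which equals the excess n(KOH).
So n(KOH) consumed by the sample = 0.009256 - 0.008543 = 0.0007130 mol.
n(H2C2O4) = 0.0007130 / 2 = 0.0003565 mol.
mass H2C2O4 = 0.0003565 x 90.03 = 0.03210 g, so %H2C2O4 = 0.03210/0.0441 x 100 = 72.8%.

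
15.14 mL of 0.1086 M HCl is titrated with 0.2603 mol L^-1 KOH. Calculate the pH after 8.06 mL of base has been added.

12.29

n(acid) = 0.1086 x 0.01514 = 0.001644 mol; n(KOH) added = 0.2603 x 0.008060 = 0.002098 mol.
Base is in excess by 0.002098 - 0.001644 = 0.0004538 mol in a total volume of 0.02320 L.
[OH^-] = 0.0004538/0.02320 = 0.01956 M, so pOH = 1.71 and pH = 14.00 - 1.71 = 12.29.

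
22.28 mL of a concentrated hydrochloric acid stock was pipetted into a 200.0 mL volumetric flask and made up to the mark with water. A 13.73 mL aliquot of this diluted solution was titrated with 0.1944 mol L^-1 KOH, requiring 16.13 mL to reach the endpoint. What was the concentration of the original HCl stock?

n(KOH) = 0.1944 x 0.01613 = 0.003136 mol.
n(HCl) in the aliquot = 0.003136 mol.
[diluted HCl] = 0.003136 / 0.01373 = 0.2284 M.
Dilution factor = 200.0/22.28 = 8.977, so [stock] = 0.2284 x 8.977 = 2.05 M.

2.05 M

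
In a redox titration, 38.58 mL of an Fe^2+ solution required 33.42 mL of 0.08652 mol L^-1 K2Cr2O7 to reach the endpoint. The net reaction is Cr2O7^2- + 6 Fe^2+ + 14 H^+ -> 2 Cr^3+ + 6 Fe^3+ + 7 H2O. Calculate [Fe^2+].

n(K2Cr2O7) = 0.08652 x 0.03342 = 0.002891 mol.
From the balanced equation, 1 mol K2Cr2O7 reacts with 6 mol Fe^2+, so n(Fe^2+) = 0.002891 x 6/1 = 0.01735 mol.
[Fe^2+] = 0.01735 / 0.03858 L = 0.450 M.

0.450 M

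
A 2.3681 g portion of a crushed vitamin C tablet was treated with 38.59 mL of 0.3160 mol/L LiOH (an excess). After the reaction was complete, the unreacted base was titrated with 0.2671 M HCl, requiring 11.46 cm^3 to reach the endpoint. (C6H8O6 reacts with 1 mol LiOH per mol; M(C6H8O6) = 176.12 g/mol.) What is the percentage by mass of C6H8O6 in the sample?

67.9%

Total n(LiOH) added = 0.3160 x 0.03859 = 0.01219 mol.
n(HCl) used = 0.2671 x 0.01146 = 0.003061 mol, which equals the excess n(LiOH).
So n(LiOH) consumed by the sample = 0.01219 - 0.003061 = 0.009133 mol.
n(C6H8O6) = 0.009133 / 1 = 0.009133 mol.
mass C6H8O6 = 0.009133 x 176.12 = 1.609 g, so %C6H8O6 = 1.609/2.3681 x 100 = 67.9%.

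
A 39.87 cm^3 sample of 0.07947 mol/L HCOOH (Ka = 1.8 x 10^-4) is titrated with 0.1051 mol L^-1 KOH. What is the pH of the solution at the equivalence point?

n(HCOOH) = 0.07947 x 0.03987 = 0.003168 mol; V(KOH) at equivalence = 0.003168/0.1051 = 0.03015 L.
At equivalence all the acid is converted to HCOO-; total volume = 0.03987 + 0.03015 = 0.07002 L, so [HCOO-] = 0.003168/0.07002 = 0.04525 M.
Kb = Kw/Ka = 1.0e-14 / 1.8 x 10^-4 = 5.56e-11.
[OH^-] = sqrt(Kb x [HCOO-]) = sqrt(5.56e-11 x 0.04525) = 1.59e-6 M.
pOH = 5.80, so pH = 14.00 - 5.80 = 8.20.

8.20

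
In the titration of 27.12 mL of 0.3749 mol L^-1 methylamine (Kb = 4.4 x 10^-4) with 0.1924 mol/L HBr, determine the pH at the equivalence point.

n(CH3NH2) = 0.3749 x 0.02712 = 0.01017 mol; V(HBr) at equivalence = 0.01017/0.1924 = 0.05284 L.
At equivalence the base is fully converted to CH3NH3+; total volume = 0.07996 L, so [CH3NH3+] = 0.01017/0.07996 = 0.1271 M.
Ka(CH3NH3+) = Kw/Kb = 1.0e-14 / 4.4 x 10^-4 = 2.27e-11.
[H^+] = sqrt(Ka x [CH3NH3+]) = sqrt(2.27e-11 x 0.1271) = 1.70e-6 M.
pH = -log(1.70e-6) = 5.77.

5.77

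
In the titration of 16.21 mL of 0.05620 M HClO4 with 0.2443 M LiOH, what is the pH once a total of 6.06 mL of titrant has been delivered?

n(acid) = 0.05620 x 0.01621 = 0.0009110 mol; n(LiOH) added = 0.2443 x 0.006060 = 0.001480 mol.
Base is in excess by 0.001480 - 0.0009110 = 0.0005695 mol in a total volume of 0.02227 L.
[OH^-] = 0.0005695/0.02227 = 0.02557 M, so pOH = 1.59 and pH = 14.00 - 1.59 = 12.41.

12.41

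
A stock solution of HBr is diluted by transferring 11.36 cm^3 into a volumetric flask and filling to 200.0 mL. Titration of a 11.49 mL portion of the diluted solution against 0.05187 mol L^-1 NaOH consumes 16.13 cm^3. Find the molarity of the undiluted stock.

n(NaOH) = 0.05187 x 0.01613 = 0.0008367 mol.
n(HBr) in the aliquot = 0.0008367 mol.
[diluted HBr] = 0.0008367 / 0.01149 = 0.07282 M.
Dilution factor = 200.0/11.36 = 17.61, so [stock] = 0.07282 x 17.61 = 1.28 M.

1.28 M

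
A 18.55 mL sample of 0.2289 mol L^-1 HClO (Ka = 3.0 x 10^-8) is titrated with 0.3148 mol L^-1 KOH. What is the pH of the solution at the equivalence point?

10.32

n(HClO) = 0.2289 x 0.01855 = 0.004246 mol; V(KOH) at equivalence = 0.004246/0.3148 = 0.01349 L.
At equivalence all the acid is converted to ClO-; total volume = 0.01855 + 0.01349 = 0.03204 L, so [ClO-] = 0.004246/0.03204 = 0.1325 M.
Kb = Kw/Ka = 1.0e-14 / 3.0 x 10^-8 = 3.33e-7.
[OH^-] = sqrt(Kb x [ClO-]) = sqrt(3.33e-7 x 0.1325) = 0.000210 M.
pOH = 3.68, so pH = 14.00 - 3.68 = 10.32.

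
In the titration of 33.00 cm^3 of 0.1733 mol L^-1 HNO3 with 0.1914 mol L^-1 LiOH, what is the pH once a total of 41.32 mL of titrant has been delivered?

12.47

n(acid) = 0.1733 x 0.03300 = 0.005719 mol; n(LiOH) added = 0.1914 x 0.04132 = 0.007909 mol.
Base is in excess by 0.007909 - 0.005719 = 0.002190 mol in a total volume of 0.07432 L.
[OH^-] = 0.002190/0.07432 = 0.02946 M, so pOH = 1.53 and pH = 14.00 - 1.53 = 12.47.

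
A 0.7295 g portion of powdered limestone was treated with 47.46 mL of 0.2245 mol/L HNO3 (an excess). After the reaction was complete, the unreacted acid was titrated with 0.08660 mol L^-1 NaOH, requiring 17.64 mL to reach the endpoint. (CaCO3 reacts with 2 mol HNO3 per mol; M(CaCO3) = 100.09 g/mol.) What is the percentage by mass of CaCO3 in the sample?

Total n(HNO3) added = 0.2245 x 0.04746 = 0.01065 mol.
n(NaOH) used = 0.08660 x 0.01764 = 0.001528 mol, which equals the excess n(HNO3).
So n(HNO3) consumed by the sample = 0.01065 - 0.001528 = 0.009127 mol.
n(CaCO3) = 0.009127 / 2 = 0.004564 mol.
mass CaCO3 = 0.004564 x 100.09 = 0.4568 g, so %CaCO3 = 0.4568/0.7295 x 100 = 62.6%.

62.6%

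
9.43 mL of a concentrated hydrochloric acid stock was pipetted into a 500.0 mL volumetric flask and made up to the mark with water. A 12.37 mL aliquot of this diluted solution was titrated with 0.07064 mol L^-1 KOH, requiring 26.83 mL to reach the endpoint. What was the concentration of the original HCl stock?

n(KOH) = 0.07064 x 0.02683 = 0.001895 mol.
n(HCl) in the aliquot = 0.001895 mol.
[diluted HCl] = 0.001895 / 0.01237 = 0.1532 M.
Dilution factor = 500.0/9.430 = 53.02, so [stock] = 0.1532 x 53.02 = 8.12 M.

8.12 M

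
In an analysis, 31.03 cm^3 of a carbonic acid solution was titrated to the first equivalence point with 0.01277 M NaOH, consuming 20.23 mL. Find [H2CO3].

0.00833 M

n(NaOH) = 0.01277 x 0.02023 = 0.0002583 mol.
At the first equivalence point, 1 mol OH^- react per mol H2CO3, so n(H2CO3) = 0.0002583 / 1 = 0.0002583 mol.
[H2CO3] = 0.0002583 / 0.03103 L = 0.00833 M.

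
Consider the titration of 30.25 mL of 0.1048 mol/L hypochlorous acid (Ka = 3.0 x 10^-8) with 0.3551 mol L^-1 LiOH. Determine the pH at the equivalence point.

n(HClO) = 0.1048 x 0.03025 = 0.003170 mol; V(LiOH) at equivalence = 0.003170/0.3551 = 0.008928 L.
At equivalence all the acid is converted to ClO-; total volume = 0.03025 + 0.008928 = 0.03918 L, so [ClO-] = 0.003170/0.03918 = 0.08092 M.
Kb = Kw/Ka = 1.0e-14 / 3.0 x 10^-8 = 3.33e-7.
[OH^-] = sqrt(Kb x [ClO-]) = sqrt(3.33e-7 x 0.08092) = 0.000164 M.
pOH = 3.78, so pH = 14.00 - 3.78 = 10.22.

10.22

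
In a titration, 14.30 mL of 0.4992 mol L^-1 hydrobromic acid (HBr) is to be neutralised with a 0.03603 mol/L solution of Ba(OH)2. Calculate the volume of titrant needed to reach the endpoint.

n(HBr) = 0.4992 mol/L x 0.01430 L = 0.007139 mol.
The neutralisation is 2 HBr : 1 Ba(OH)2, so n(Ba(OH)2) = 0.007139 x 1/2 = 0.003569 mol.
V(Ba(OH)2) = 0.003569 / 0.03603 = 0.09906 L = 99.1 mL.

99.1 mL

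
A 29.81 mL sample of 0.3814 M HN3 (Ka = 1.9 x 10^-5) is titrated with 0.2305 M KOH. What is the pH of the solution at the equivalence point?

n(HN3) = 0.3814 x 0.02981 = 0.01137 mol; V(KOH) at equivalence = 0.01137/0.2305 = 0.04933 L.
At equivalence all the acid is converted to N3-; total volume = 0.02981 + 0.04933 = 0.07914 L, so [N3-] = 0.01137/0.07914 = 0.1437 M.
Kb = Kw/Ka = 1.0e-14 / 1.9 x 10^-5 = 5.26e-10.
[OH^-] = sqrt(Kb x [N3-]) = sqrt(5.26e-10 x 0.1437) = 8.70e-6 M.
pOH = 5.06, so pH = 14.00 - 5.06 = 8.94.

8.94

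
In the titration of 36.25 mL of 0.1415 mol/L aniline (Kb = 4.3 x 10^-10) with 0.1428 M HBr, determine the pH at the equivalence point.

2.89

n(C6H5NH2) = 0.1415 x 0.03625 = 0.005129 mol; V(HBr) at equivalence = 0.005129/0.1428 = 0.03592 L.
At equivalence the base is fully converted to C6H5NH3+; total volume = 0.07217 L, so [C6H5NH3+] = 0.005129/0.07217 = 0.07107 M.
Ka(C6H5NH3+) = Kw/Kb = 1.0e-14 / 4.3 x 10^-10 = 2.33e-5.
[H^+] = sqrt(Ka x [C6H5NH3+]) = sqrt(2.33e-5 x 0.07107) = 0.00129 M.
pH = -log(0.00129) = 2.89.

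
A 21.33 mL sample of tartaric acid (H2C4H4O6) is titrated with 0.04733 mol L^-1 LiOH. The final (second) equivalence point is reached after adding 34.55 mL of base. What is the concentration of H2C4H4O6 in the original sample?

0.0383 M

n(LiOH) = 0.04733 x 0.03455 = 0.001635 mol.
At the final (second) equivalence point, 2 mol OH^- react per mol H2C4H4O6, so n(H2C4H4O6) = 0.001635 / 2 = 0.0008176 mol.
[H2C4H4O6] = 0.0008176 / 0.02133 L = 0.0383 M.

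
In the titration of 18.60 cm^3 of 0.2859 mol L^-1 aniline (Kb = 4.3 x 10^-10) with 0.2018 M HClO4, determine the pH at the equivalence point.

2.78

n(C6H5NH2) = 0.2859 x 0.01860 = 0.005318 mol; V(HClO4) at equivalence = 0.005318/0.2018 = 0.02635 L.
At equivalence the base is fully converted to C6H5NH3+; total volume = 0.04495 L, so [C6H5NH3+] = 0.005318/0.04495 = 0.1183 M.
Ka(C6H5NH3+) = Kw/Kb = 1.0e-14 / 4.3 x 10^-10 = 2.33e-5.
[H^+] = sqrt(Ka x [C6H5NH3+]) = sqrt(2.33e-5 x 0.1183) = 0.00166 M.
pH = -log(0.00166) = 2.78.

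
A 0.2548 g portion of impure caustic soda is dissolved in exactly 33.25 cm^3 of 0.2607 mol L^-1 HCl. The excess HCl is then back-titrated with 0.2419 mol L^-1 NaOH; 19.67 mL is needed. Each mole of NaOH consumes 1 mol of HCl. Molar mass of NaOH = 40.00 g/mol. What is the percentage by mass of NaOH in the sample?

61.4%

Total n(HCl) added = 0.2607 x 0.03325 = 0.008668 mol.
n(NaOH) used = 0.2419 x 0.01967 = 0.004758 mol, which equals the excess n(HCl).
So n(HCl) consumed by the sample = 0.008668 - 0.004758 = 0.003910 mol.
n(NaOH) = 0.003910 / 1 = 0.003910 mol.
mass NaOH = 0.003910 x 40.00 = 0.1564 g, so %NaOH = 0.1564/0.2548 x 100 = 61.4%.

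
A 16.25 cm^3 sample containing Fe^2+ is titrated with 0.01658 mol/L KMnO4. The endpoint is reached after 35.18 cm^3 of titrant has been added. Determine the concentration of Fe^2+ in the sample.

n(KMnO4) = 0.01658 x 0.03518 = 0.0005833 mol.
From the balanced equation, 1 mol KMnO4 reacts with 5 mol Fe^2+, so n(Fe^2+) = 0.0005833 x 5/1 = 0.002916 mol.
[Fe^2+] = 0.002916 / 0.01625 L = 0.179 M.

0.179 M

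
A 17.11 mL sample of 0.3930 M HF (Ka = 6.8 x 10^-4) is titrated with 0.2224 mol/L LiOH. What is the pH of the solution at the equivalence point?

n(HF) = 0.3930 x 0.01711 = 0.006724 mol; V(LiOH) at equivalence = 0.006724/0.2224 = 0.03023 L.
At equivalence all the acid is converted to F-; total volume = 0.01711 + 0.03023 = 0.04734 L, so [F-] = 0.006724/0.04734 = 0.1420 M.
Kb = Kw/Ka = 1.0e-14 / 6.8 x 10^-4 = 1.47e-11.
[OH^-] = sqrt(Kb x [F-]) = sqrt(1.47e-11 x 0.1420) = 1.45e-6 M.
pOH = 5.84, so pH = 14.00 - 5.84 = 8.16.

8.16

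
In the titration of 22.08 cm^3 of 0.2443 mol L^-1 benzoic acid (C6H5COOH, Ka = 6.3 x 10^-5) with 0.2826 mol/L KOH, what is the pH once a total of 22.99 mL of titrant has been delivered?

12.39

n(acid) = 0.2443 x 0.02208 = 0.005394 mol; n(KOH) added = 0.2826 x 0.02299 = 0.006497 mol.
Base is in excess by 0.006497 - 0.005394 = 0.001103 mol in a total volume of 0.04507 L.
[OH^-] = 0.001103/0.04507 = 0.02447 M, so pOH = 1.61 and pH = 14.00 - 1.61 = 12.39.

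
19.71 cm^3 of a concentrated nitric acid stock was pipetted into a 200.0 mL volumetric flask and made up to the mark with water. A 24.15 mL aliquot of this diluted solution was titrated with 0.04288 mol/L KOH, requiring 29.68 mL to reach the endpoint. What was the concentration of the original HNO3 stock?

0.535 M

n(KOH) = 0.04288 x 0.02968 = 0.001273 mol.
n(HNO3) in the aliquot = 0.001273 mol.
[diluted HNO3] = 0.001273 / 0.02415 = 0.05270 M.
Dilution factor = 200.0/19.71 = 10.15, so [stock] = 0.05270 x 10.15 = 0.535 M.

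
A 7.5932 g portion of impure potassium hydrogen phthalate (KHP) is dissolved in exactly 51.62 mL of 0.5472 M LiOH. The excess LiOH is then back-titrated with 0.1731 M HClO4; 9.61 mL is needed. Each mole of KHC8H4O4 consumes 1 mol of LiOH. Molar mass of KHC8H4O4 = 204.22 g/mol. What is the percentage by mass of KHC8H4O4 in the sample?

71.5%

Total n(LiOH) added = 0.5472 x 0.05162 = 0.02825 mol.
n(HClO4) used = 0.1731 x 0.009610 = 0.001663 mol, which equals the excess n(LiOH).
So n(LiOH) consumed by the sample = 0.02825 - 0.001663 = 0.02658 mol.
n(KHC8H4O4) = 0.02658 / 1 = 0.02658 mol.
mass KHC8H4O4 = 0.02658 x 204.22 = 5.429 g, so %KHC8H4O4 = 5.429/7.5932 x 100 = 71.5%.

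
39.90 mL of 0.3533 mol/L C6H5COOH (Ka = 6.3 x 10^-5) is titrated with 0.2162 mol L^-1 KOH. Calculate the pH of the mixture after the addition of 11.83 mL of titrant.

3.55

Initial n(C6H5COOH) = 0.3533 x 0.03990 = 0.01410 mol.
n(KOH) added = 0.2162 x 0.01183 = 0.002558 mol, converting that many moles of C6H5COOH to C6H5COO-.
Remaining n(C6H5COOH) = 0.01154 mol; n(C6H5COO-) = 0.002558 mol.
By Henderson-Hasselbalch, pH = pKa + log([A^-]/[HA]) = 4.20 + log(0.002558/0.01154) = 4.20 + (-0.65) = 3.55.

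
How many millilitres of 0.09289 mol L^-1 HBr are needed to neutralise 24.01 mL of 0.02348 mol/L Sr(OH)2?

n(Sr(OH)2) = 0.02348 mol/L x 0.02401 L = 0.0005638 mol.
The neutralisation is 1 Sr(OH)2 : 2 HBr, so n(HBr) = 0.0005638 x 2/1 = 0.001128 mol.
V(HBr) = 0.001128 / 0.09289 = 0.01214 L = 12.1 mL.

12.1 mL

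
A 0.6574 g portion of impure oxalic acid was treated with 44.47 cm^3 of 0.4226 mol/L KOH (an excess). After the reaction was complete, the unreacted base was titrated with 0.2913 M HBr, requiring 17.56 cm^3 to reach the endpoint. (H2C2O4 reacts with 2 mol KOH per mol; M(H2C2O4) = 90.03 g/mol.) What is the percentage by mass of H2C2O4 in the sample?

Total n(KOH) added = 0.4226 x 0.04447 = 0.01879 mol.
n(HBr) used = 0.2913 x 0.01756 = 0.005115 mol, which equals the excess n(KOH).
So n(KOH) consumed by the sample = 0.01879 - 0.005115 = 0.01368 mol.
n(H2C2O4) = 0.01368 / 2 = 0.006839 mol.
mass H2C2O4 = 0.006839 x 90.03 = 0.6157 g, so %H2C2O4 = 0.6157/0.6574 x 100 = 93.7%.

93.7%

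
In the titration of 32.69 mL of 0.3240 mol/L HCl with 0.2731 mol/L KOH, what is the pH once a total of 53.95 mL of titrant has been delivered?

12.68

n(acid) = 0.3240 x 0.03269 = 0.01059 mol; n(KOH) added = 0.2731 x 0.05395 = 0.01473 mol.
Base is in excess by 0.01473 - 0.01059 = 0.004142 mol in a total volume of 0.08664 L.
[OH^-] = 0.004142/0.08664 = 0.04781 M, so pOH = 1.32 and pH = 14.00 - 1.32 = 12.68.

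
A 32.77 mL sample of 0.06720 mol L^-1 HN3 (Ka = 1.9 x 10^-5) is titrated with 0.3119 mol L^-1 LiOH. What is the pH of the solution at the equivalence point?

n(HN3) = 0.06720 x 0.03277 = 0.002202 mol; V(LiOH) at equivalence = 0.002202/0.3119 = 0.007060 L.
At equivalence all the acid is converted to N3-; total volume = 0.03277 + 0.007060 = 0.03983 L, so [N3-] = 0.002202/0.03983 = 0.05529 M.
Kb = Kw/Ka = 1.0e-14 / 1.9 x 10^-5 = 5.26e-10.
[OH^-] = sqrt(Kb x [N3-]) = sqrt(5.26e-10 x 0.05529) = 5.39e-6 M.
pOH = 5.27, so pH = 14.00 - 5.27 = 8.73.

8.73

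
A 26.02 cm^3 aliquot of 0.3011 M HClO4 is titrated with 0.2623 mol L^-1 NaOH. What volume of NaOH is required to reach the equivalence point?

29.9 mL

n(HClO4) = 0.3011 mol/L x 0.02602 L = 0.007835 mol.
At equivalence n(NaOH) = n(HClO4) = 0.007835 mol.
V(NaOH) = 0.007835 / 0.2623 = 0.02987 L = 29.9 mL.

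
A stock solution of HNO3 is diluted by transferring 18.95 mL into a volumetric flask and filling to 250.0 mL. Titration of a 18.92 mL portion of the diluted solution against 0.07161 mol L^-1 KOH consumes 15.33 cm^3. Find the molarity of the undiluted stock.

n(KOH) = 0.07161 x 0.01533 = 0.001098 mol.
n(HNO3) in the aliquot = 0.001098 mol.
[diluted HNO3] = 0.001098 / 0.01892 = 0.05802 M.
Dilution factor = 250.0/18.95 = 13.19, so [stock] = 0.05802 x 13.19 = 0.765 M.

0.765 M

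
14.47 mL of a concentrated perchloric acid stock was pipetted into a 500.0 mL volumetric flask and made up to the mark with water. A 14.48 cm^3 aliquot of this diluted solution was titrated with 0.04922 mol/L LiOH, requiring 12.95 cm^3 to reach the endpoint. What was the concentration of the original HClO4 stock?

n(LiOH) = 0.04922 x 0.01295 = 0.0006374 mol.
n(HClO4) in the aliquot = 0.0006374 mol.
[diluted HClO4] = 0.0006374 / 0.01448 = 0.04402 M.
Dilution factor = 500.0/14.47 = 34.55, so [stock] = 0.04402 x 34.55 = 1.52 M.

1.52 M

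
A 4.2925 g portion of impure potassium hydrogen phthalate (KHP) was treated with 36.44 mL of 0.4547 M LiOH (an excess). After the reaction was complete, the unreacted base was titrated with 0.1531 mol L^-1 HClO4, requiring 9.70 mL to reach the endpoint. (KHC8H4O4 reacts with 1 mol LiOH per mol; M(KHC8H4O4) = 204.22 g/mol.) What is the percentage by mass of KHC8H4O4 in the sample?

Total n(LiOH) added = 0.4547 x 0.03644 = 0.01657 mol.
n(HClO4) used = 0.1531 x 0.009700 = 0.001485 mol, which equals the excess n(LiOH).
So n(LiOH) consumed by the sample = 0.01657 - 0.001485 = 0.01508 mol.
n(KHC8H4O4) = 0.01508 / 1 = 0.01508 mol.
mass KHC8H4O4 = 0.01508 x 204.22 = 3.080 g, so %KHC8H4O4 = 3.080/4.2925 x 100 = 71.8%.

71.8%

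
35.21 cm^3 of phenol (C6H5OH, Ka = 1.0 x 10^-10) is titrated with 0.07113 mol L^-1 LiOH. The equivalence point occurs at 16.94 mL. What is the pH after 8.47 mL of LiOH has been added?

8.47 mL is exactly half the equivalence volume (16.94/2), i.e. the half-equivalence point.
There, n(HA) = n(A^-), so pH = pKa = -log(1.0 x 10^-10) = 10.00.

10.00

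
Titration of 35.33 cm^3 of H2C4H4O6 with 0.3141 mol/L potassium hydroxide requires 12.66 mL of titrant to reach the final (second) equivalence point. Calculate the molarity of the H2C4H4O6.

0.0563 M

n(KOH) = 0.3141 x 0.01266 = 0.003977 mol.
At the final (second) equivalence point, 2 mol OH^- react per mol H2C4H4O6, so n(H2C4H4O6) = 0.003977 / 2 = 0.001988 mol.
[H2C4H4O6] = 0.001988 / 0.03533 L = 0.0563 M.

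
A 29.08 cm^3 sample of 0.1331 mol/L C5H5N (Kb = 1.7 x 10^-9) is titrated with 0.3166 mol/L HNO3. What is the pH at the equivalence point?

n(C5H5N) = 0.1331 x 0.02908 = 0.003871 mol; V(HNO3) at equivalence = 0.003871/0.3166 = 0.01223 L.
At equivalence the base is fully converted to C5H5NH+; total volume = 0.04131 L, so [C5H5NH+] = 0.003871/0.04131 = 0.09371 M.
Ka(C5H5NH+) = Kw/Kb = 1.0e-14 / 1.7 x 10^-9 = 5.88e-6.
[H^+] = sqrt(Ka x [C5H5NH+]) = sqrt(5.88e-6 x 0.09371) = 0.000742 M.
pH = -log(0.000742) = 3.13.

3.13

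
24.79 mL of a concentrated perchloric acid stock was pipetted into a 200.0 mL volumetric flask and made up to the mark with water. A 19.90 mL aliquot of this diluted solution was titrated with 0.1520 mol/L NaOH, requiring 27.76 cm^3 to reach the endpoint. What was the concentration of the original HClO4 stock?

n(NaOH) = 0.1520 x 0.02776 = 0.004220 mol.
n(HClO4) in the aliquot = 0.004220 mol.
[diluted HClO4] = 0.004220 / 0.01990 = 0.2120 M.
Dilution factor = 200.0/24.79 = 8.068, so [stock] = 0.2120 x 8.068 = 1.71 M.

1.71 M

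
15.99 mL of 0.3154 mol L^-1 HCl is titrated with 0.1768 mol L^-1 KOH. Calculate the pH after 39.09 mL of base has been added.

n(acid) = 0.3154 x 0.01599 = 0.005043 mol; n(KOH) added = 0.1768 x 0.03909 = 0.006911 mol.
Base is in excess by 0.006911 - 0.005043 = 0.001868 mol in a total volume of 0.05508 L.
[OH^-] = 0.001868/0.05508 = 0.03391 M, so pOH = 1.47 and pH = 14.00 - 1.47 = 12.53.

12.53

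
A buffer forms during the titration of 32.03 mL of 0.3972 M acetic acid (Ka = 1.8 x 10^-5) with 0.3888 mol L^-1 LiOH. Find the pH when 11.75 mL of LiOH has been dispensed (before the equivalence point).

4.49

Initial n(CH3COOH) = 0.3972 x 0.03203 = 0.01272 mol.
n(LiOH) added = 0.3888 x 0.01175 = 0.004568 mol, converting that many moles of CH3COOH to CH3COO-.
Remaining n(CH3COOH) = 0.008154 mol; n(CH3COO-) = 0.004568 mol.
By Henderson-Hasselbalch, pH = pKa + log([A^-]/[HA]) = 4.74 + log(0.004568/0.008154) = 4.74 + (-0.25) = 4.49.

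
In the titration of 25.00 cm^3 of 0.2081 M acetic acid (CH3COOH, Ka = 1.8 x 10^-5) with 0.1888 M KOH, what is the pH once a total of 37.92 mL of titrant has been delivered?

n(acid) = 0.2081 x 0.02500 = 0.005203 mol; n(KOH) added = 0.1888 x 0.03792 = 0.007159 mol.
Base is in excess by 0.007159 - 0.005203 = 0.001957 mol in a total volume of 0.06292 L.
[OH^-] = 0.001957/0.06292 = 0.03110 M, so pOH = 1.51 and pH = 14.00 - 1.51 = 12.49.

12.49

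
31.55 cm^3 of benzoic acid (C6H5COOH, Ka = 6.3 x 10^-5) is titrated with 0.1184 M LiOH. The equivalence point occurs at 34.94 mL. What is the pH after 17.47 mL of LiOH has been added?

17.47 mL is exactly half the equivalence volume (34.94/2), i.e. the half-equivalence point.
There, n(HA) = n(A^-), so pH = pKa = -log(6.3 x 10^-5) = 4.20.

4.20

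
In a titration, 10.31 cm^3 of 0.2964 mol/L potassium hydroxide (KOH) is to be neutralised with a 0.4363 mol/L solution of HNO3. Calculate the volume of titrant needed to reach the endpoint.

n(KOH) = 0.2964 mol/L x 0.01031 L = 0.003056 mol.
At equivalence n(HNO3) = n(KOH) = 0.003056 mol.
V(HNO3) = 0.003056 / 0.4363 = 0.007004 L = 7.00 mL.

7.00 mL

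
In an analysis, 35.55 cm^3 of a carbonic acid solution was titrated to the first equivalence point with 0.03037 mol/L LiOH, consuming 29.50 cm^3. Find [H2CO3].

0.0252 M

n(LiOH) = 0.03037 x 0.02950 = 0.0008959 mol.
At the first equivalence point, 1 mol OH^- react per mol H2CO3, so n(H2CO3) = 0.0008959 / 1 = 0.0008959 mol.
[H2CO3] = 0.0008959 / 0.03555 L = 0.0252 M.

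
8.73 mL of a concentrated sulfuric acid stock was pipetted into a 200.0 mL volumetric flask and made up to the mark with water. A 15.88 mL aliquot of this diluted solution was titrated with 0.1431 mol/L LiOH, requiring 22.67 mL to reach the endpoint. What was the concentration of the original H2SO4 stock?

n(LiOH) = 0.1431 x 0.02267 = 0.003244 mol.
n(H2SO4) in the aliquot = 0.003244 x 1/2 = 0.001622 mol.
[diluted H2SO4] = 0.001622 / 0.01588 = 0.1021 M.
Dilution factor = 200.0/8.730 = 22.91, so [stock] = 0.1021 x 22.91 = 2.34 M.

2.34 M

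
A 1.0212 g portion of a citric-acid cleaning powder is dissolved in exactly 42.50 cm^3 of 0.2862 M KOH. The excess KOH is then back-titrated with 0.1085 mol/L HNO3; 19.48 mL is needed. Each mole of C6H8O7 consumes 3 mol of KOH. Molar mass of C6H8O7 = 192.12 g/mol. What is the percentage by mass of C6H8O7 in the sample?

63.0%

Total n(KOH) added = 0.2862 x 0.04250 = 0.01216 mol.
n(HNO3) used = 0.1085 x 0.01948 = 0.002114 mol, which equals the excess n(KOH).
So n(KOH) consumed by the sample = 0.01216 - 0.002114 = 0.01005 mol.
n(C6H8O7) = 0.01005 / 3 = 0.003350 mol.
mass C6H8O7 = 0.003350 x 192.12 = 0.6436 g, so %C6H8O7 = 0.6436/1.0212 x 100 = 63.0%.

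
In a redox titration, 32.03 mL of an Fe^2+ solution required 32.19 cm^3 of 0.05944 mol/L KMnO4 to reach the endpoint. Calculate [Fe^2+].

n(KMnO4) = 0.05944 x 0.03219 = 0.001913 mol.
From the balanced equation, 1 mol KMnO4 reacts with 5 mol Fe^2+, so n(Fe^2+) = 0.001913 x 5/1 = 0.009567 mol.
[Fe^2+] = 0.009567 / 0.03203 L = 0.299 M.

0.299 M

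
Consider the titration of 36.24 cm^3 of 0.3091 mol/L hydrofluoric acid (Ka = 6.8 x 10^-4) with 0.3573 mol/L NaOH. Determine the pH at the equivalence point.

8.19

n(HF) = 0.3091 x 0.03624 = 0.01120 mol; V(NaOH) at equivalence = 0.01120/0.3573 = 0.03135 L.
At equivalence all the acid is converted to F-; total volume = 0.03624 + 0.03135 = 0.06759 L, so [F-] = 0.01120/0.06759 = 0.1657 M.
Kb = Kw/Ka = 1.0e-14 / 6.8 x 10^-4 = 1.47e-11.
[OH^-] = sqrt(Kb x [F-]) = sqrt(1.47e-11 x 0.1657) = 1.56e-6 M.
pOH = 5.81, so pH = 14.00 - 5.81 = 8.19.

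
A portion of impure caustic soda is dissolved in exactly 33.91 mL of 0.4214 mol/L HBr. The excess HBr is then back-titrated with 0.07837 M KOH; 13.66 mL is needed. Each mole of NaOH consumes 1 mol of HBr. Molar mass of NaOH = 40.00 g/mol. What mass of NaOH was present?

0.529 g

Total n(HBr) added = 0.4214 x 0.03391 = 0.01429 mol.
n(KOH) used = 0.07837 x 0.01366 = 0.001071 mol, which equals the excess n(HBr).
So n(HBr) consumed by the sample = 0.01429 - 0.001071 = 0.01322 mol.
n(NaOH) = 0.01322 / 1 = 0.01322 mol.
mass = 0.01322 mol x 40.00 g/mol = 0.529 g.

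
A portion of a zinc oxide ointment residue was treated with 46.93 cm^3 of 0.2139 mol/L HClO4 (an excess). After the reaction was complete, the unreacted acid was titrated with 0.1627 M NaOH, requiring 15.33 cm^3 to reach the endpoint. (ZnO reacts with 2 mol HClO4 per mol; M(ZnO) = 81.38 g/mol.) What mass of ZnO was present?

Total n(HClO4) added = 0.2139 x 0.04693 = 0.01004 mol.
n(NaOH) used = 0.1627 x 0.01533 = 0.002494 mol, which equals the excess n(HClO4).
So n(HClO4) consumed by the sample = 0.01004 - 0.002494 = 0.007544 mol.
n(ZnO) = 0.007544 / 2 = 0.003772 mol.
mass = 0.003772 mol x 81.38 g/mol = 0.307 g.

0.307 g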